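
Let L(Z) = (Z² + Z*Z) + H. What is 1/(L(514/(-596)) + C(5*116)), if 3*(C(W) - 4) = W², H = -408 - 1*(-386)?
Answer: 133206/14934633239 ≈ 8.9193e-6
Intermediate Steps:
H = -22 (H = -408 + 386 = -22)
L(Z) = -22 + 2*Z² (L(Z) = (Z² + Z*Z) - 22 = (Z² + Z²) - 22 = 2*Z² - 22 = -22 + 2*Z²)
C(W) = 4 + W²/3
1/(L(514/(-596)) + C(5*116)) = 1/((-22 + 2*(514/(-596))²) + (4 + (5*116)²/3)) = 1/((-22 + 2*(514*(-1/596))²) + (4 + (⅓)*580²)) = 1/((-22 + 2*(-257/298)²) + (4 + (⅓)*336400)) = 1/((-22 + 2*(66049/88804)) + (4 + 336400/3)) = 1/((-22 + 66049/44402) + 336412/3) = 1/(-910795/44402 + 336412/3) = 1/(14934633239/133206) = 133206/14934633239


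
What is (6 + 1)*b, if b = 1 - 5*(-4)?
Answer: 147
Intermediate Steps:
b = 21 (b = 1 + 20 = 21)
(6 + 1)*b = (6 + 1)*21 = 7*21 = 147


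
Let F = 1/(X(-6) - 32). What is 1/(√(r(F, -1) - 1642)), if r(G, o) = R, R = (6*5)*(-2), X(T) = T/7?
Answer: -I*√1702/1702 ≈ -0.024239*I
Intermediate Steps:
X(T) = T/7 (X(T) = T*(⅐) = T/7)
R = -60 (R = 30*(-2) = -60)
F = -7/230 (F = 1/((⅐)*(-6) - 32) = 1/(-6/7 - 32) = 1/(-230/7) = -7/230 ≈ -0.030435)
r(G, o) = -60
1/(√(r(F, -1) - 1642)) = 1/(√(-60 - 1642)) = 1/(√(-1702)) = 1/(I*√1702) = -I*√1702/1702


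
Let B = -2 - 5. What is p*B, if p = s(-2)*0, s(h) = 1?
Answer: 0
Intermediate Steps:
p = 0 (p = 1*0 = 0)
B = -7
p*B = 0*(-7) = 0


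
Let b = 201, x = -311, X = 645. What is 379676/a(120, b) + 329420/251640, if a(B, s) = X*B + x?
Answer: 6046816351/969933798 ≈ 6.2343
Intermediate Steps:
a(B, s) = -311 + 645*B (a(B, s) = 645*B - 311 = -311 + 645*B)
379676/a(120, b) + 329420/251640 = 379676/(-311 + 645*120) + 329420/251640 = 379676/(-311 + 77400) + 329420*(1/251640) = 379676/77089 + 16471/12582 = 6046816351/969933798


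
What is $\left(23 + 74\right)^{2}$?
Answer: $9409$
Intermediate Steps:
$\left(23 + 74\right)^{2} = 97^{2} = 9409$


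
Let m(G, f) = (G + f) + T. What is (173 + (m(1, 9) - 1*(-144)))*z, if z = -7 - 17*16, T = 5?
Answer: -92628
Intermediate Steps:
z = -279 (z = -7 - 272 = -279)
m(G, f) = 5 + G + f (m(G, f) = (G + f) + 5 = 5 + G + f)
(173 + (m(1, 9) - 1*(-144)))*z = (173 + ((5 + 1 + 9) - 1*(-144)))*(-279) = (173 + (15 + 144))*(-279) = (173 + 159)*(-279) = 332*(-279) = -92628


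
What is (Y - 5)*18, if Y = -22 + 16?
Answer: -198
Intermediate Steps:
Y = -6
(Y - 5)*18 = (-6 - 5)*18 = -11*18 = -198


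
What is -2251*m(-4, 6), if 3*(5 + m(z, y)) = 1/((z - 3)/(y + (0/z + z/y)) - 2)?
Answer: 1825561/159 ≈ 11482.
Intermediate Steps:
m(z, y) = -5 + 1/(3*(-2 + (-3 + z)/(y + z/y))) (m(z, y) = -5 + 1/(3*((z - 3)/(y + (0/z + z/y)) - 2)) = -5 + 1/(3*((-3 + z)/(y + (0 + z/y)) - 2)) = -5 + 1/(3*((-3 + z)/(y + z/y) - 2)) = -5 + 1/(3*(-2 + (-3 + z)/(y + z/y))))
-2251*m(-4, 6) = -2251*(-45*6 - 31*(-4) - 31*6**2 + 15*6*(-4))/(3*(2*(-4) + 2*6**2 + 3*6 - 1*6*(-4))) = -2251*(-270 + 124 - 31*36 - 360)/(3*(-8 + 2*36 + 18 + 24)) = -2251*(-270 + 124 - 1116 - 360)/(3*(-8 + 72 + 18 + 24)) = -2251*(-1622)/(3*106) = -2251*(-811/159) = 1825561/159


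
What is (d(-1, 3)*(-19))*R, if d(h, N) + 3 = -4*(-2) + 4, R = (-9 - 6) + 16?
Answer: -171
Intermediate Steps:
R = 1 (R = -15 + 16 = 1)
d(h, N) = 9 (d(h, N) = -3 + (-4*(-2) + 4) = -3 + (8 + 4) = -3 + 12 = 9)
(d(-1, 3)*(-19))*R = (9*(-19))*1 = -171*1 = -171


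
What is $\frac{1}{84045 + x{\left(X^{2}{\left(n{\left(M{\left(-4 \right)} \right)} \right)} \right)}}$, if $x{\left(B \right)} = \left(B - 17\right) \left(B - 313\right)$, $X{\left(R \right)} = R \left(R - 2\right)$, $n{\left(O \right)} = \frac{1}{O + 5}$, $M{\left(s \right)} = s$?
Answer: $\frac{1}{89037} \approx 1.1231 \cdot 10^{-5}$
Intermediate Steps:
$n{\left(O \right)} = \frac{1}{5 + O}$
$X{\left(R \right)} = R \left(-2 + R\right)$
$x{\left(B \right)} = \left(-313 + B\right) \left(-17 + B\right)$ ($x{\left(B \right)} = \left(-17 + B\right) \left(-313 + B\right) = \left(-313 + B\right) \left(-17 + B\right)$)
$\frac{1}{84045 + x{\left(X^{2}{\left(n{\left(M{\left(-4 \right)} \right)} \right)} \right)}} = \frac{1}{84045 + \left(5321 + \left(\left(\frac{-2 + \frac{1}{5 - 4}}{5 - 4}\right)^{2}\right)^{2} - 330 \left(\frac{-2 + \frac{1}{5 - 4}}{5 - 4}\right)^{2}\right)} = \frac{1}{84045 + \left(5321 + \left(\left(\frac{-2 + 1^{-1}}{1}\right)^{2}\right)^{2} - 330 \left(\frac{-2 + 1^{-1}}{1}\right)^{2}\right)} = \frac{1}{84045 + \left(5321 + \left(\left(1 \left(-2 + 1\right)\right)^{2}\right)^{2} - 330 \left(1 \left(-2 + 1\right)\right)^{2}\right)} = \frac{1}{84045 + \left(5321 + \left(\left(1 \left(-1\right)\right)^{2}\right)^{2} - 330 \left(1 \left(-1\right)\right)^{2}\right)} = \frac{1}{84045 + \left(5321 + \left(\left(-1\right)^{2}\right)^{2} - 330 \left(-1\right)^{2}\right)} = \frac{1}{84045 + \left(5321 + 1^{2} - 330\right)} = \frac{1}{84045 + \left(5321 + 1 - 330\right)} = \frac{1}{84045 + 4992} = \frac{1}{89037}$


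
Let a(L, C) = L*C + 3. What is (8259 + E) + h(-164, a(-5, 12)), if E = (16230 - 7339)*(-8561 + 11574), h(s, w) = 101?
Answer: 26796943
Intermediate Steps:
a(L, C) = 3 + C*L (a(L, C) = C*L + 3 = 3 + C*L)
E = 26788583 (E = 8891*3013 = 26788583)
(8259 + E) + h(-164, a(-5, 12)) = (8259 + 26788583) + 101 = 26796842 + 101 = 26796943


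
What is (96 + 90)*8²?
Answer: 11904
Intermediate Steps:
(96 + 90)*8² = 186*64 = 11904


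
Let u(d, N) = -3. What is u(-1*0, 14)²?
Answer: 9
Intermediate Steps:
u(-1*0, 14)² = (-3)² = 9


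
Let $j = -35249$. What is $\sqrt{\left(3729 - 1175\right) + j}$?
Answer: $i \sqrt{32695} \approx 180.82 i$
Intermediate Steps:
$\sqrt{\left(3729 - 1175\right) + j} = \sqrt{\left(3729 - 1175\right) - 35249} = \sqrt{2554 - 35249} = \sqrt{-32695} = i \sqrt{32695}$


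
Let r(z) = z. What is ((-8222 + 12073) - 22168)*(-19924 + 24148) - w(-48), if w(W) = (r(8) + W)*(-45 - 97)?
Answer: -77376688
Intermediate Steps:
w(W) = -1136 - 142*W (w(W) = (8 + W)*(-45 - 97) = (8 + W)*(-142) = -1136 - 142*W)
((-8222 + 12073) - 22168)*(-19924 + 24148) - w(-48) = ((-8222 + 12073) - 22168)*(-19924 + 24148) - (-1136 - 142*(-48)) = (3851 - 22168)*4224 - (-1136 + 6816) = -18317*4224 - 1*5680 = -77371008 - 5680 = -77376688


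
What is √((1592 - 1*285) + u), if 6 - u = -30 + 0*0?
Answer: √1343 ≈ 36.647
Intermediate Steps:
u = 36 (u = 6 - (-30 + 0*0) = 6 - (-30 + 0) = 6 - 1*(-30) = 6 + 30 = 36)
√((1592 - 1*285) + u) = √((1592 - 1*285) + 36) = √((1592 - 285) + 36) = √(1307 + 36) = √1343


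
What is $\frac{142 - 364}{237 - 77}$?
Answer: $- \frac{111}{80} \approx -1.3875$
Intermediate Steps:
$\frac{142 - 364}{237 - 77} = - \frac{222}{160} = \left(-222\right) \frac{1}{160} = - \frac{111}{80}$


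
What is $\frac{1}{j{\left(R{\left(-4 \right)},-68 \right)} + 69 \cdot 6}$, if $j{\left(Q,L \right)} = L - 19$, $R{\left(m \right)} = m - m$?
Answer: $\frac{1}{327} \approx 0.0030581$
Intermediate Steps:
$R{\left(m \right)} = 0$
$j{\left(Q,L \right)} = -19 + L$
$\frac{1}{j{\left(R{\left(-4 \right)},-68 \right)} + 69 \cdot 6} = \frac{1}{\left(-19 - 68\right) + 69 \cdot 6} = \frac{1}{-87 + 414} = \frac{1}{327}$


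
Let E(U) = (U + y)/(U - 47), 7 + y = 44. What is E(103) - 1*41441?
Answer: -82877/2 ≈ -41439.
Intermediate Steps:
y = 37 (y = -7 + 44 = 37)
E(U) = (37 + U)/(-47 + U) (E(U) = (U + 37)/(U - 47) = (37 + U)/(-47 + U))
E(103) - 1*41441 = (37 + 103)/(-47 + 103) - 1*41441 = 140/56 - 41441 = (1/56)*140 - 41441 = 5/2 - 41441 = -82877/2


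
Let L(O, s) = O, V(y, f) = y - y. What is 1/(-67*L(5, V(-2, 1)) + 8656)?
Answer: 1/8321 ≈ 0.00012018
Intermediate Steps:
V(y, f) = 0
1/(-67*L(5, V(-2, 1)) + 8656) = 1/(-67*5 + 8656) = 1/(-335 + 8656) = 1/8321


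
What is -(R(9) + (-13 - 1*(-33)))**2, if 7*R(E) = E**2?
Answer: -48841/49 ≈ -996.75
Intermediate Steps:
R(E) = E**2/7
-(R(9) + (-13 - 1*(-33)))**2 = -((1/7)*9**2 + (-13 - 1*(-33)))**2 = -((1/7)*81 + (-13 + 33))**2 = -(81/7 + 20)**2 = -(221/7)**2 = -1*48841/49 = -48841/49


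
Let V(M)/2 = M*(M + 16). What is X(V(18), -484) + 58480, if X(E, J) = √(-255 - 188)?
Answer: 58480 + I*√443 ≈ 58480.0 + 21.048*I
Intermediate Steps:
V(M) = 2*M*(16 + M) (V(M) = 2*(M*(M + 16)) = 2*(M*(16 + M)) = 2*M*(16 + M))
X(E, J) = I*√443 (X(E, J) = √(-443) = I*√443)
X(V(18), -484) + 58480 = I*√443 + 58480 = 58480 + I*√443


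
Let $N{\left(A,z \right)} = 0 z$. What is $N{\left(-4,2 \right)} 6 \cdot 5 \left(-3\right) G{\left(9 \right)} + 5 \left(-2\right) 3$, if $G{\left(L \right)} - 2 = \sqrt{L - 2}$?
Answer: $-30$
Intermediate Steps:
$N{\left(A,z \right)} = 0$
$G{\left(L \right)} = 2 + \sqrt{-2 + L}$ ($G{\left(L \right)} = 2 + \sqrt{L - 2} = 2 + \sqrt{-2 + L}$)
$N{\left(-4,2 \right)} 6 \cdot 5 \left(-3\right) G{\left(9 \right)} + 5 \left(-2\right) 3 = 0 \cdot 6 \cdot 5 \left(-3\right) \left(2 + \sqrt{-2 + 9}\right) + 5 \left(-2\right) 3 = 0 \left(-15\right) \left(2 + \sqrt{7}\right) - 30 = 0 \left(2 + \sqrt{7}\right) - 30 = 0 - 30 = -30$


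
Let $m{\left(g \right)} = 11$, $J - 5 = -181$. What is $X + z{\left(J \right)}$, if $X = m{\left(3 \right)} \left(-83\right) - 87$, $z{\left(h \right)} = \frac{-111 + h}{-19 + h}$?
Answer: $- \frac{194713}{195} \approx -998.53$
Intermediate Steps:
$J = -176$ ($J = 5 - 181 = -176$)
$z{\left(h \right)} = \frac{-111 + h}{-19 + h}$
$X = -1000$ ($X = 11 \left(-83\right) - 87 = -913 - 87 = -1000$)
$X + z{\left(J \right)} = -1000 + \frac{-111 - 176}{-19 - 176} = -1000 + \frac{1}{-195} \left(-287\right) = -1000 - - \frac{287}{195} = -1000 + \frac{287}{195} = - \frac{194713}{195}$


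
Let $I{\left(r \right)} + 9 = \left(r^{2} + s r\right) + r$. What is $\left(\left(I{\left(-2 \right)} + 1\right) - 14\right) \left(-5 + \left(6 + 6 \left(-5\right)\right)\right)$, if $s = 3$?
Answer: $754$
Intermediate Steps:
$I{\left(r \right)} = -9 + r^{2} + 4 r$ ($I{\left(r \right)} = -9 + \left(\left(r^{2} + 3 r\right) + r\right) = -9 + \left(r^{2} + 4 r\right) = -9 + r^{2} + 4 r$)
$\left(\left(I{\left(-2 \right)} + 1\right) - 14\right) \left(-5 + \left(6 + 6 \left(-5\right)\right)\right) = \left(\left(\left(-9 + \left(-2\right)^{2} + 4 \left(-2\right)\right) + 1\right) - 14\right) \left(-5 + \left(6 + 6 \left(-5\right)\right)\right) = \left(\left(\left(-9 + 4 - 8\right) + 1\right) - 14\right) \left(-5 + \left(6 - 30\right)\right) = \left(\left(-13 + 1\right) - 14\right) \left(-5 - 24\right) = \left(-12 - 14\right) \left(-29\right) = \left(-26\right) \left(-29\right) = 754$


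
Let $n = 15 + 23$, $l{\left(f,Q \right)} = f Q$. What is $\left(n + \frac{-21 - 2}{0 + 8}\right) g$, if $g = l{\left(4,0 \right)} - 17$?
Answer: $- \frac{4777}{8} \approx -597.13$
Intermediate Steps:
$l{\left(f,Q \right)} = Q f$
$n = 38$
$g = -17$ ($g = 0 \cdot 4 - 17 = 0 - 17 = -17$)
$\left(n + \frac{-21 - 2}{0 + 8}\right) g = \left(38 + \frac{-21 - 2}{0 + 8}\right) \left(-17\right) = \left(38 - \frac{23}{8}\right) \left(-17\right) = \frac{281}{8} \left(-17\right) = - \frac{4777}{8}$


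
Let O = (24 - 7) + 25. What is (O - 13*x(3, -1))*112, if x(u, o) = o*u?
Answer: 9072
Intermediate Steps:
O = 42 (O = 17 + 25 = 42)
(O - 13*x(3, -1))*112 = (42 - (-13)*3)*112 = (42 - 13*(-3))*112 = (42 + 39)*112 = 81*112 = 9072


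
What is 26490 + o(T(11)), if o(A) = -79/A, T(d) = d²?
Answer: 3205211/121 ≈ 26489.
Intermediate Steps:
26490 + o(T(11)) = 26490 - 79/(11²) = 26490 - 79/121 = 3205211/121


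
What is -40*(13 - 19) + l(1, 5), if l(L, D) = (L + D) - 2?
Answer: 244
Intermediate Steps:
l(L, D) = -2 + D + L (l(L, D) = (D + L) - 2 = -2 + D + L)
-40*(13 - 19) + l(1, 5) = -40*(13 - 19) + (-2 + 5 + 1) = -40*(-6) + 4 = 240 + 4 = 244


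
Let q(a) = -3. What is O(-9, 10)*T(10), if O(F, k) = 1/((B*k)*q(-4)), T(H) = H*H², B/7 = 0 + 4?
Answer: -25/21 ≈ -1.1905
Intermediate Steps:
B = 28 (B = 7*(0 + 4) = 7*4 = 28)
T(H) = H³
O(F, k) = -1/(84*k) (O(F, k) = 1/((28*k)*(-3)) = 1/(-84*k) = -1/(84*k))
O(-9, 10)*T(10) = -1/84/10*10³ = -1/84*⅒*1000 = -1/840*1000 = -25/21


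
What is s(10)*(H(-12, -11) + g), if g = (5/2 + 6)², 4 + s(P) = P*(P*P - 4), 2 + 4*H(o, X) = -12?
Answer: 65725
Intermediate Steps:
H(o, X) = -7/2 (H(o, X) = -½ + (¼)*(-12) = -½ - 3 = -7/2)
s(P) = -4 + P*(-4 + P²) (s(P) = -4 + P*(P*P - 4) = -4 + P*(P² - 4) = -4 + P*(-4 + P²))
g = 289/4 (g = (5*(½) + 6)² = (5/2 + 6)² = (17/2)² = 289/4 ≈ 72.250)
s(10)*(H(-12, -11) + g) = (-4 + 10³ - 4*10)*(-7/2 + 289/4) = (-4 + 1000 - 40)*(275/4) = 956*(275/4) = 65725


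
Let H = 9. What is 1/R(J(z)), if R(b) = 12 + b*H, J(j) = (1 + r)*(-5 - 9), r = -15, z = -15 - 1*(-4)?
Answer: 1/1776 ≈ 0.00056306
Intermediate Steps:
z = -11 (z = -15 + 4 = -11)
J(j) = 196 (J(j) = (1 - 15)*(-5 - 9) = -14*(-14) = 196)
R(b) = 12 + 9*b (R(b) = 12 + b*9 = 12 + 9*b)
1/R(J(z)) = 1/(12 + 9*196) = 1/(12 + 1764) = 1/1776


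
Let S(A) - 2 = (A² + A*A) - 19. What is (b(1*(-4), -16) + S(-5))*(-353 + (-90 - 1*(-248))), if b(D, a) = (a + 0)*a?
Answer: -56355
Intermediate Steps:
b(D, a) = a² (b(D, a) = a*a = a²)
S(A) = -17 + 2*A² (S(A) = 2 + ((A² + A*A) - 19) = 2 + ((A² + A²) - 19) = 2 + (2*A² - 19) = 2 + (-19 + 2*A²) = -17 + 2*A²)
(b(1*(-4), -16) + S(-5))*(-353 + (-90 - 1*(-248))) = ((-16)² + (-17 + 2*(-5)²))*(-353 + (-90 - 1*(-248))) = (256 + (-17 + 2*25))*(-353 + (-90 + 248)) = (256 + (-17 + 50))*(-353 + 158) = (256 + 33)*(-195) = 289*(-195) = -56355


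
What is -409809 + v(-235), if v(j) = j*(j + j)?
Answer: -299359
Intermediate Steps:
v(j) = 2*j² (v(j) = j*(2*j) = 2*j²)
-409809 + v(-235) = -409809 + 2*(-235)² = -409809 + 2*55225 = -409809 + 110450 = -299359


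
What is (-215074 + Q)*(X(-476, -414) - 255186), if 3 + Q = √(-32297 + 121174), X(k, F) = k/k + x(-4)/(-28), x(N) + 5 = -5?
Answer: 768380864045/14 - 3572585*√88877/14 ≈ 5.4808e+10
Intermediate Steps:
x(N) = -10 (x(N) = -5 - 5 = -10)
X(k, F) = 19/14 (X(k, F) = k/k - 10/(-28) = 1 - 10*(-1/28) = 1 + 5/14 = 19/14)
Q = -3 + √88877 (Q = -3 + √(-32297 + 121174) = -3 + √88877 ≈ 295.12)
(-215074 + Q)*(X(-476, -414) - 255186) = (-215074 + (-3 + √88877))*(19/14 - 255186) = (-215077 + √88877)*(-3572585/14) = 768380864045/14 - 3572585*√88877/14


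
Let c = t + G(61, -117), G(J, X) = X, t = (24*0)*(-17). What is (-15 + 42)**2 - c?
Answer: 846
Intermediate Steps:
t = 0 (t = 0*(-17) = 0)
c = -117 (c = 0 - 117 = -117)
(-15 + 42)**2 - c = (-15 + 42)**2 - 1*(-117) = 27**2 + 117 = 729 + 117 = 846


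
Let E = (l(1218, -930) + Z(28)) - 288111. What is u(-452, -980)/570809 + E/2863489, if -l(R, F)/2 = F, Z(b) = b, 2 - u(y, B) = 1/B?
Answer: -160105475816931/1601815186748980 ≈ -0.099953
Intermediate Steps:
u(y, B) = 2 - 1/B
l(R, F) = -2*F
E = -286223 (E = (-2*(-930) + 28) - 288111 = (1860 + 28) - 288111 = 1888 - 288111 = -286223)
u(-452, -980)/570809 + E/2863489 = (2 - 1/(-980))/570809 - 286223/2863489 = (2 - 1*(-1/980))*(1/570809) - 286223*1/2863489 = (2 + 1/980)*(1/570809) - 286223/2863489 = (1961/980)*(1/570809) - 286223/2863489 = 1961/559392820 - 286223/2863489 = -160105475816931/1601815186748980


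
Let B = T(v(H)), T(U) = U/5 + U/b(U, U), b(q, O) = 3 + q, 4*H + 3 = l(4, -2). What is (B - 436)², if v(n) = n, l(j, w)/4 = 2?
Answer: 876811321/4624 ≈ 1.8962e+5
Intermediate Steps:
l(j, w) = 8 (l(j, w) = 4*2 = 8)
H = 5/4 (H = -¾ + (¼)*8 = -¾ + 2 = 5/4 ≈ 1.2500)
T(U) = U/5 + U/(3 + U)
B = 37/68 (B = (⅕)*(5/4)*(8 + 5/4)/(3 + 5/4) = (⅕)*(5/4)*(37/4)/(17/4) = (⅕)*(5/4)*(4/17)*(37/4) = 37/68 ≈ 0.54412)
(B - 436)² = (37/68 - 436)² = (-29611/68)² = 876811321/4624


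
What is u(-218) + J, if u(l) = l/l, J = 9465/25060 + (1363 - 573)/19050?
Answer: 13549973/9547860 ≈ 1.4192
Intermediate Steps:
J = 4002113/9547860 (J = 9465*(1/25060) + 790*(1/19050) = 1893/5012 + 79/1905 = 4002113/9547860 ≈ 0.41916)
u(l) = 1
u(-218) + J = 1 + 4002113/9547860 = 13549973/9547860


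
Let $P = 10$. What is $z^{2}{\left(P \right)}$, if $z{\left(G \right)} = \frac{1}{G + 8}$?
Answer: $\frac{1}{324} \approx 0.0030864$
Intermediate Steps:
$z{\left(G \right)} = \frac{1}{8 + G}$
$z^{2}{\left(P \right)} = \left(\frac{1}{8 + 10}\right)^{2} = \left(\frac{1}{18}\right)^{2} = \frac{1}{324}$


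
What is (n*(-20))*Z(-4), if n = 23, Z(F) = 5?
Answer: -2300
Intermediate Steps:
(n*(-20))*Z(-4) = (23*(-20))*5 = -460*5 = -2300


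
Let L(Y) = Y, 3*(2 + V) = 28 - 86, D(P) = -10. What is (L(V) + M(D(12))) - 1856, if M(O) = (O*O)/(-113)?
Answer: -636716/339 ≈ -1878.2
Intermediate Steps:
V = -64/3 (V = -2 + (28 - 86)/3 = -2 + (1/3)*(-58) = -2 - 58/3 = -64/3 ≈ -21.333)
M(O) = -O**2/113 (M(O) = O**2*(-1/113) = -O**2/113)
(L(V) + M(D(12))) - 1856 = (-64/3 - 1/113*(-10)**2) - 1856 = (-64/3 - 1/113*100) - 1856 = (-64/3 - 100/113) - 1856 = -7532/339 - 1856 = -636716/339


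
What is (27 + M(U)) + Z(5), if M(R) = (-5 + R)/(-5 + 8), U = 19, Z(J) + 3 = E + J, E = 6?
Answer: 119/3 ≈ 39.667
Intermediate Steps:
Z(J) = 3 + J (Z(J) = -3 + (6 + J) = 3 + J)
M(R) = -5/3 + R/3 (M(R) = (-5 + R)/3 = (-5 + R)*(⅓) = -5/3 + R/3)
(27 + M(U)) + Z(5) = (27 + (-5/3 + (⅓)*19)) + (3 + 5) = (27 + (-5/3 + 19/3)) + 8 = (27 + 14/3) + 8 = 95/3 + 8 = 119/3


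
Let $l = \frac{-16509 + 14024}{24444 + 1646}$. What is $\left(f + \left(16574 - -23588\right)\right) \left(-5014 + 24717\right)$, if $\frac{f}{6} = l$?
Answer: $\frac{2064503333401}{2609} \approx 7.913 \cdot 10^{8}$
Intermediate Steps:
$l = - \frac{497}{5218}$ ($l = - \frac{2485}{26090} = \left(-2485\right) \frac{1}{26090} = - \frac{497}{5218} \approx -0.095247$)
$f = - \frac{1491}{2609}$ ($f = 6 \left(- \frac{497}{5218}\right) = - \frac{1491}{2609} \approx -0.57148$)
$\left(f + \left(16574 - -23588\right)\right) \left(-5014 + 24717\right) = \left(- \frac{1491}{2609} + \left(16574 - -23588\right)\right) \left(-5014 + 24717\right) = \left(- \frac{1491}{2609} + \left(16574 + 23588\right)\right) 19703 = \left(- \frac{1491}{2609} + 40162\right) 19703 = \frac{104781167}{2609} \cdot 19703 = \frac{2064503333401}{2609}$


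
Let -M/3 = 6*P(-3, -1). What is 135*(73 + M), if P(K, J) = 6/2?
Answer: 2565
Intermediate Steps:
P(K, J) = 3 (P(K, J) = 6*(½) = 3)
M = -54 (M = -18*3 = -3*18 = -54)
135*(73 + M) = 135*(73 - 54) = 135*19 = 2565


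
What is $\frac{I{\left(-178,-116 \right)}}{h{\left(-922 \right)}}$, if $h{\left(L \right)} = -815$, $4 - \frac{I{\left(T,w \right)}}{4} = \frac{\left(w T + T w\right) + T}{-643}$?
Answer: $- \frac{34952}{104809} \approx -0.33348$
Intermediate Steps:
$I{\left(T,w \right)} = 16 + \frac{4 T}{643} + \frac{8 T w}{643}$ ($I{\left(T,w \right)} = 16 - 4 \frac{\left(w T + T w\right) + T}{-643} = 16 - 4 \left(\left(T w + T w\right) + T\right) \left(- \frac{1}{643}\right) = 16 - 4 \left(2 T w + T\right) \left(- \frac{1}{643}\right) = 16 - 4 \left(T + 2 T w\right) \left(- \frac{1}{643}\right) = 16 - 4 \left(- \frac{T}{643} - \frac{2 T w}{643}\right) = 16 + \left(\frac{4 T}{643} + \frac{8 T w}{643}\right) = 16 + \frac{4 T}{643} + \frac{8 T w}{643}$)
$\frac{I{\left(-178,-116 \right)}}{h{\left(-922 \right)}} = \frac{16 + \frac{4}{643} \left(-178\right) + \frac{8}{643} \left(-178\right) \left(-116\right)}{-815} = \left(16 - \frac{712}{643} + \frac{165184}{643}\right) \left(- \frac{1}{815}\right) = \frac{174760}{643} \left(- \frac{1}{815}\right) = - \frac{34952}{104809}$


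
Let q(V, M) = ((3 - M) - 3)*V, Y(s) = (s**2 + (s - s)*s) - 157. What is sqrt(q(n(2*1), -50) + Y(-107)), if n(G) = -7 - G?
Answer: sqrt(10842) ≈ 104.12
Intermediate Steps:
Y(s) = -157 + s**2 (Y(s) = (s**2 + 0*s) - 157 = (s**2 + 0) - 157 = s**2 - 157 = -157 + s**2)
q(V, M) = -M*V (q(V, M) = (-M)*V = -M*V)
sqrt(q(n(2*1), -50) + Y(-107)) = sqrt(-1*(-50)*(-7 - 2) + (-157 + (-107)**2)) = sqrt(-1*(-50)*(-7 - 1*2) + (-157 + 11449)) = sqrt(-1*(-50)*(-7 - 2) + 11292) = sqrt(-1*(-50)*(-9) + 11292) = sqrt(-450 + 11292) = sqrt(10842)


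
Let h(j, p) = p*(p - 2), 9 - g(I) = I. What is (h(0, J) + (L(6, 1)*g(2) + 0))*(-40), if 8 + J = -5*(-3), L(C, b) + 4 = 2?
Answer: -840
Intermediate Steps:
L(C, b) = -2 (L(C, b) = -4 + 2 = -2)
g(I) = 9 - I
J = 7 (J = -8 - 5*(-3) = -8 + 15 = 7)
h(j, p) = p*(-2 + p)
(h(0, J) + (L(6, 1)*g(2) + 0))*(-40) = (7*(-2 + 7) + (-2*(9 - 1*2) + 0))*(-40) = (7*5 + (-2*(9 - 2) + 0))*(-40) = (35 + (-2*7 + 0))*(-40) = (35 + (-14 + 0))*(-40) = (35 - 14)*(-40) = 21*(-40) = -840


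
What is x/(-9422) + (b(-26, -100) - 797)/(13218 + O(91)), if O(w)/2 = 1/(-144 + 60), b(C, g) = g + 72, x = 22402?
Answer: -1276305461/523067041 ≈ -2.4400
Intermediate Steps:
b(C, g) = 72 + g
O(w) = -1/42 (O(w) = 2/(-144 + 60) = 2/(-84) = 2*(-1/84) = -1/42)
x/(-9422) + (b(-26, -100) - 797)/(13218 + O(91)) = 22402/(-9422) + ((72 - 100) - 797)/(13218 - 1/42) = 22402*(-1/9422) + (-28 - 797)/(555155/42) = -11201/4711 - 825*42/555155 = -11201/4711 - 6930/111031 = -1276305461/523067041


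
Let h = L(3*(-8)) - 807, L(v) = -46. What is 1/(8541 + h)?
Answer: 1/7688 ≈ 0.00013007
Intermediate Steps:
h = -853 (h = -46 - 807 = -853)
1/(8541 + h) = 1/(8541 - 853) = 1/7688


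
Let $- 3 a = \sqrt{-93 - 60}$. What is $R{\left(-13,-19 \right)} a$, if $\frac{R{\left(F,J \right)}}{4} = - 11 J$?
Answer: $- 836 i \sqrt{17} \approx - 3446.9 i$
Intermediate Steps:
$R{\left(F,J \right)} = - 44 J$ ($R{\left(F,J \right)} = 4 \left(- 11 J\right) = - 44 J$)
$a = - i \sqrt{17}$ ($a = - \frac{\sqrt{-93 - 60}}{3} = - \frac{\sqrt{-153}}{3} = - \frac{3 i \sqrt{17}}{3} = - i \sqrt{17} \approx - 4.1231 i$)
$R{\left(-13,-19 \right)} a = \left(-44\right) \left(-19\right) \left(- i \sqrt{17}\right) = 836 \left(- i \sqrt{17}\right) = - 836 i \sqrt{17}$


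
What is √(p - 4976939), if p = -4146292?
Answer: I*√9123231 ≈ 3020.5*I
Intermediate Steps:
√(p - 4976939) = √(-4146292 - 4976939) = √(-9123231) = I*√9123231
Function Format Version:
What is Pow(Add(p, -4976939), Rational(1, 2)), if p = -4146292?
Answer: Mul(I, Pow(9123231, Rational(1, 2))) ≈ Mul(3020.5, I)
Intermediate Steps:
Pow(Add(p, -4976939), Rational(1, 2)) = Pow(Add(-4146292, -4976939), Rational(1, 2)) = Pow(-9123231, Rational(1, 2)) = Mul(I, Pow(9123231, Rational(1, 2)))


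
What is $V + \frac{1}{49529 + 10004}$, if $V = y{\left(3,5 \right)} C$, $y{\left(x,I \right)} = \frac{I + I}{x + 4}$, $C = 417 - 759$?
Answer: $- \frac{203602853}{416731} \approx -488.57$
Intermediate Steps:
$C = -342$ ($C = 417 - 759 = -342$)
$y{\left(x,I \right)} = \frac{2 I}{4 + x}$
$V = - \frac{3420}{7}$ ($V = 2 \cdot 5 \frac{1}{4 + 3} \left(-342\right) = 2 \cdot 5 \cdot \frac{1}{7} \left(-342\right) = \frac{10}{7} \left(-342\right) = - \frac{3420}{7} \approx -488.57$)
$V + \frac{1}{49529 + 10004} = - \frac{3420}{7} + \frac{1}{49529 + 10004} = - \frac{3420}{7} + \frac{1}{59533} = - \frac{203602853}{416731}$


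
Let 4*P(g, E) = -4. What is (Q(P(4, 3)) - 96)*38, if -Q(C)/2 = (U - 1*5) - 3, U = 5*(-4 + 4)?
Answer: -3040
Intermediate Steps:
P(g, E) = -1 (P(g, E) = (¼)*(-4) = -1)
U = 0 (U = 5*0 = 0)
Q(C) = 16 (Q(C) = -2*((0 - 1*5) - 3) = -2*((0 - 5) - 3) = -2*(-5 - 3) = -2*(-8) = 16)
(Q(P(4, 3)) - 96)*38 = (16 - 96)*38 = -80*38 = -3040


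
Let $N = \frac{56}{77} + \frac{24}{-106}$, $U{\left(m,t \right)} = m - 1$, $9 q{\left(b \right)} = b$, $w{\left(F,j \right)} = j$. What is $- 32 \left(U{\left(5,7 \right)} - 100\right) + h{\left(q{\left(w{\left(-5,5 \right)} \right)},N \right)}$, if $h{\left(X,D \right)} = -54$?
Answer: $3018$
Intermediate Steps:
$q{\left(b \right)} = \frac{b}{9}$
$U{\left(m,t \right)} = -1 + m$
$N = \frac{292}{583}$ ($N = 56 \cdot \frac{1}{77} + 24 \left(- \frac{1}{106}\right) = \frac{8}{11} - \frac{12}{53} = \frac{292}{583} \approx 0.50086$)
$- 32 \left(U{\left(5,7 \right)} - 100\right) + h{\left(q{\left(w{\left(-5,5 \right)} \right)},N \right)} = - 32 \left(\left(-1 + 5\right) - 100\right) - 54 = - 32 \left(4 - 100\right) - 54 = \left(-32\right) \left(-96\right) - 54 = 3072 - 54 = 3018$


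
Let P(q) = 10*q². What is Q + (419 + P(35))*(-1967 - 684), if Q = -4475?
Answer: -33589994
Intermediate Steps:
Q + (419 + P(35))*(-1967 - 684) = -4475 + (419 + 10*35²)*(-1967 - 684) = -4475 + (419 + 10*1225)*(-2651) = -4475 + (419 + 12250)*(-2651) = -4475 + 12669*(-2651) = -4475 - 33585519 = -33589994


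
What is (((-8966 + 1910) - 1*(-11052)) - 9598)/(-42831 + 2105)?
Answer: 2801/20363 ≈ 0.13755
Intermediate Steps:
(((-8966 + 1910) - 1*(-11052)) - 9598)/(-42831 + 2105) = ((-7056 + 11052) - 9598)/(-40726) = (3996 - 9598)*(-1/40726) = -5602*(-1/40726) = 2801/20363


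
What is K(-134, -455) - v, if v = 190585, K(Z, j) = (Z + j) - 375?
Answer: -191549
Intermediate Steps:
K(Z, j) = -375 + Z + j
K(-134, -455) - v = (-375 - 134 - 455) - 1*190585 = -964 - 190585 = -191549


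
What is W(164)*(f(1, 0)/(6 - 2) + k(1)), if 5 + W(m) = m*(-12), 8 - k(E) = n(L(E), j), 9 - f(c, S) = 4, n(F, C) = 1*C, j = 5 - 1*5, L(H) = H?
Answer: -73001/4 ≈ -18250.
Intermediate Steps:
j = 0 (j = 5 - 5 = 0)
n(F, C) = C
f(c, S) = 5 (f(c, S) = 9 - 1*4 = 9 - 4 = 5)
k(E) = 8 (k(E) = 8 - 1*0 = 8 + 0 = 8)
W(m) = -5 - 12*m (W(m) = -5 + m*(-12) = -5 - 12*m)
W(164)*(f(1, 0)/(6 - 2) + k(1)) = (-5 - 12*164)*(5/(6 - 2) + 8) = (-5 - 1968)*(5/4 + 8) = -1973*((¼)*5 + 8) = -1973*(5/4 + 8) = -1973*37/4 = -73001/4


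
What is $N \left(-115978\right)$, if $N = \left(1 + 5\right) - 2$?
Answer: $-463912$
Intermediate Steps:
$N = 4$ ($N = 6 - 2 = 4$)
$N \left(-115978\right) = 4 \left(-115978\right) = -463912$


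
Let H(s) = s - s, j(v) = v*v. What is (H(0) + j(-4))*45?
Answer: 720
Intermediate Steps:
j(v) = v**2
H(s) = 0
(H(0) + j(-4))*45 = (0 + (-4)**2)*45 = (0 + 16)*45 = 16*45 = 720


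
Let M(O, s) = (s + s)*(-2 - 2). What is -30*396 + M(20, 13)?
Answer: -11984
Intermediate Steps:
M(O, s) = -8*s (M(O, s) = (2*s)*(-4) = -8*s)
-30*396 + M(20, 13) = -30*396 - 8*13 = -11880 - 104 = -11984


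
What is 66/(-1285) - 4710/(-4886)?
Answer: 2864937/3139255 ≈ 0.91262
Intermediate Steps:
66/(-1285) - 4710/(-4886) = 66*(-1/1285) - 4710*(-1/4886) = -66/1285 + 2355/2443 = 2864937/3139255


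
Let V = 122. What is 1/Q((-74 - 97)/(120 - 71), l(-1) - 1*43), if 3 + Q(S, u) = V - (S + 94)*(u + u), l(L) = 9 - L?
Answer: 49/298541 ≈ 0.00016413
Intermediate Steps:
Q(S, u) = 119 - 2*u*(94 + S) (Q(S, u) = -3 + (122 - (S + 94)*(u + u)) = -3 + (122 - (94 + S)*2*u) = -3 + (122 - 2*u*(94 + S)) = 119 - 2*u*(94 + S))
1/Q((-74 - 97)/(120 - 71), l(-1) - 1*43) = 1/(119 - 188*((9 - 1*(-1)) - 1*43) - 2*(-74 - 97)/(120 - 71)*((9 - 1*(-1)) - 1*43)) = 1/(119 - 188*((9 + 1) - 43) - 2*(-171/49)*((9 + 1) - 43)) = 1/(119 - 188*(10 - 43) - 2*(-171*1/49)*(10 - 43)) = 1/(119 - 188*(-33) - 2*(-171/49)*(-33)) = 1/(119 + 6204 - 11286/49) = 1/(298541/49) = 49/298541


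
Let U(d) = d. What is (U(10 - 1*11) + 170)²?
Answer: 28561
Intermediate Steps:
(U(10 - 1*11) + 170)² = ((10 - 1*11) + 170)² = ((10 - 11) + 170)² = (-1 + 170)² = 169² = 28561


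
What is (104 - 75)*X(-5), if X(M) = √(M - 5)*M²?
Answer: 725*I*√10 ≈ 2292.7*I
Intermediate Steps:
X(M) = M²*√(-5 + M) (X(M) = √(-5 + M)*M² = M²*√(-5 + M))
(104 - 75)*X(-5) = (104 - 75)*((-5)²*√(-5 - 5)) = 29*(25*√(-10)) = 29*(25*(I*√10)) = 29*(25*I*√10) = 725*I*√10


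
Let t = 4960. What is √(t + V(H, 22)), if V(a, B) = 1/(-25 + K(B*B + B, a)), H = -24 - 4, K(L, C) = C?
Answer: √13932587/53 ≈ 70.427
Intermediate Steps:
H = -28 (H = -4*6 - 4 = -24 - 4 = -28)
V(a, B) = 1/(-25 + a)
√(t + V(H, 22)) = √(4960 + 1/(-25 - 28)) = √(4960 + 1/(-53)) = √(4960 - 1/53) = √(262879/53) = √13932587/53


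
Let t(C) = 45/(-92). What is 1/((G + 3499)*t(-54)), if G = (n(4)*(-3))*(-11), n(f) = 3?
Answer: -46/80955 ≈ -0.00056822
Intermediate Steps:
G = 99 (G = (3*(-3))*(-11) = -9*(-11) = 99)
t(C) = -45/92 (t(C) = 45*(-1/92) = -45/92)
1/((G + 3499)*t(-54)) = 1/((99 + 3499)*(-45/92)) = -92/45/3598 = (1/3598)*(-92/45) = -46/80955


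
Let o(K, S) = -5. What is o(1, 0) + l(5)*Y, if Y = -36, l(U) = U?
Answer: -185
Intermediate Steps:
o(1, 0) + l(5)*Y = -5 + 5*(-36) = -5 - 180 = -185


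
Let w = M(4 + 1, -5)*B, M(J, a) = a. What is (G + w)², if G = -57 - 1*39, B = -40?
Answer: 10816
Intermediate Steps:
G = -96 (G = -57 - 39 = -96)
w = 200 (w = -5*(-40) = 200)
(G + w)² = (-96 + 200)² = 104² = 10816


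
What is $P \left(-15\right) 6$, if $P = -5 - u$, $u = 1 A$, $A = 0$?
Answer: $450$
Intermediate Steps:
$u = 0$ ($u = 1 \cdot 0 = 0$)
$P = -5$ ($P = -5 - 0 = -5 + 0 = -5$)
$P \left(-15\right) 6 = \left(-5\right) \left(-15\right) 6 = 75 \cdot 6 = 450$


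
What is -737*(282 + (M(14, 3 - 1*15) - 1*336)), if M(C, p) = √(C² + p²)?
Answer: 39798 - 1474*√85 ≈ 26208.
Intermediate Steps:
-737*(282 + (M(14, 3 - 1*15) - 1*336)) = -737*(282 + (√(14² + (3 - 1*15)²) - 1*336)) = -737*(282 + (√(196 + (3 - 15)²) - 336)) = -737*(282 + (√(196 + (-12)²) - 336)) = -737*(282 + (√(196 + 144) - 336)) = -737*(282 + (√340 - 336)) = -737*(282 + (2*√85 - 336)) = -737*(282 + (-336 + 2*√85)) = -737*(-54 + 2*√85) = 39798 - 1474*√85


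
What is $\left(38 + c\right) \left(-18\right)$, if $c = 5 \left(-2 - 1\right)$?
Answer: $-414$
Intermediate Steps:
$c = -15$ ($c = 5 \left(-3\right) = -15$)
$\left(38 + c\right) \left(-18\right) = \left(38 - 15\right) \left(-18\right) = 23 \left(-18\right) = -414$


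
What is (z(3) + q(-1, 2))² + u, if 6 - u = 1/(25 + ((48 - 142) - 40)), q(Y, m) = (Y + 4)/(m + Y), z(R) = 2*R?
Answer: 9484/109 ≈ 87.009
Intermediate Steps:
q(Y, m) = (4 + Y)/(Y + m)
u = 655/109 (u = 6 - 1/(25 + ((48 - 142) - 40)) = 6 - 1/(25 + (-94 - 40)) = 6 - 1/(25 - 134) = 6 - 1/(-109) = 6 - 1*(-1/109) = 6 + 1/109 = 655/109 ≈ 6.0092)
(z(3) + q(-1, 2))² + u = (2*3 + (4 - 1)/(-1 + 2))² + 655/109 = (6 + 3/1)² + 655/109 = (6 + 1*3)² + 655/109 = (6 + 3)² + 655/109 = 9² + 655/109 = 81 + 655/109 = 9484/109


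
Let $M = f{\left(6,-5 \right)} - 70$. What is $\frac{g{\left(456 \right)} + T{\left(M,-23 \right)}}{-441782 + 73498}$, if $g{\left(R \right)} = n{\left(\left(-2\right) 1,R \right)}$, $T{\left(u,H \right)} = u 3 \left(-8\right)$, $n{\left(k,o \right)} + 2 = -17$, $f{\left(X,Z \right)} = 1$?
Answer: $- \frac{1637}{368284} \approx -0.0044449$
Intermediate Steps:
$M = -69$ ($M = 1 - 70 = -69$)
$n{\left(k,o \right)} = -19$ ($n{\left(k,o \right)} = -2 - 17 = -19$)
$T{\left(u,H \right)} = - 24 u$ ($T{\left(u,H \right)} = 3 u \left(-8\right) = - 24 u$)
$g{\left(R \right)} = -19$
$\frac{g{\left(456 \right)} + T{\left(M,-23 \right)}}{-441782 + 73498} = \frac{-19 - -1656}{-441782 + 73498} = \frac{-19 + 1656}{-368284} = 1637 \left(- \frac{1}{368284}\right) = - \frac{1637}{368284}$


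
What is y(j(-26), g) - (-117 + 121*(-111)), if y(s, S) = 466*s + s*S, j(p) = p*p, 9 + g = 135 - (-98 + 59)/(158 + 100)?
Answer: 17795214/43 ≈ 4.1384e+5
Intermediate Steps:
g = 10849/86 (g = -9 + (135 - (-98 + 59)/(158 + 100)) = -9 + (135 - (-39)/258) = -9 + (135 - 1*(-13/86)) = -9 + (135 + 13/86) = -9 + 11623/86 = 10849/86 ≈ 126.15)
j(p) = p²
y(s, S) = 466*s + S*s
y(j(-26), g) - (-117 + 121*(-111)) = (-26)²*(466 + 10849/86) - (-117 + 121*(-111)) = 676*(50925/86) - (-117 - 13431) = 17212650/43 - 1*(-13548) = 17212650/43 + 13548 = 17795214/43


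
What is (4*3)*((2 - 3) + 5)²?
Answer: 192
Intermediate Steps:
(4*3)*((2 - 3) + 5)² = 12*(-1 + 5)² = 12*4² = 12*16 = 192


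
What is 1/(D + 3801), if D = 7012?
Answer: 1/10813 ≈ 9.2481e-5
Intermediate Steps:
1/(D + 3801) = 1/(7012 + 3801) = 1/10813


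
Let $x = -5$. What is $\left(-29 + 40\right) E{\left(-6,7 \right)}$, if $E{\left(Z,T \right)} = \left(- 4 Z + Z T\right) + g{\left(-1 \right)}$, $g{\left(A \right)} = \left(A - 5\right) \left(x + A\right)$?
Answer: $198$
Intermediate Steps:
$g{\left(A \right)} = \left(-5 + A\right)^{2}$ ($g{\left(A \right)} = \left(A - 5\right) \left(-5 + A\right) = \left(-5 + A\right) \left(-5 + A\right) = \left(-5 + A\right)^{2}$)
$E{\left(Z,T \right)} = 36 - 4 Z + T Z$ ($E{\left(Z,T \right)} = \left(- 4 Z + Z T\right) + \left(25 + \left(-1\right)^{2} - -10\right) = \left(- 4 Z + T Z\right) + \left(25 + 1 + 10\right) = \left(- 4 Z + T Z\right) + 36 = 36 - 4 Z + T Z$)
$\left(-29 + 40\right) E{\left(-6,7 \right)} = \left(-29 + 40\right) \left(36 - -24 + 7 \left(-6\right)\right) = 11 \left(36 + 24 - 42\right) = 11 \cdot 18 = 198$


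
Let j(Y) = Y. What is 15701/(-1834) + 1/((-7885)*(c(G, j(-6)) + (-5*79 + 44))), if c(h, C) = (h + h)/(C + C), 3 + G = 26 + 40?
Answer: -12787017241/1493624010 ≈ -8.5611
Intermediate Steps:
G = 63 (G = -3 + (26 + 40) = -3 + 66 = 63)
c(h, C) = h/C (c(h, C) = (2*h)/((2*C)) = (2*h)*(1/(2*C)) = h/C)
15701/(-1834) + 1/((-7885)*(c(G, j(-6)) + (-5*79 + 44))) = 15701/(-1834) + 1/((-7885)*(63/(-6) + (-5*79 + 44))) = 15701*(-1/1834) - 1/(7885*(63*(-⅙) + (-395 + 44))) = -2243/262 - 1/(7885*(-21/2 - 351)) = -2243/262 - 1/(7885*(-723/2)) = -2243/262 - 1/7885*(-2/723) = -2243/262 + 2/5700855 = -12787017241/1493624010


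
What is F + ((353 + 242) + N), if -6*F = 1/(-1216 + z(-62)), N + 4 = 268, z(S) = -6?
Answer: 6298189/7332 ≈ 859.00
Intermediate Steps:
N = 264 (N = -4 + 268 = 264)
F = 1/7332 (F = -1/(6*(-1216 - 6)) = -⅙/(-1222) = -⅙*(-1/1222) = 1/7332 ≈ 0.00013639)
F + ((353 + 242) + N) = 1/7332 + ((353 + 242) + 264) = 1/7332 + (595 + 264) = 1/7332 + 859 = 6298189/7332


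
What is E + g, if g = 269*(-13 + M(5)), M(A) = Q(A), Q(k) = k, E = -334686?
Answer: -336838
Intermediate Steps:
M(A) = A
g = -2152 (g = 269*(-13 + 5) = 269*(-8) = -2152)
E + g = -334686 - 2152 = -336838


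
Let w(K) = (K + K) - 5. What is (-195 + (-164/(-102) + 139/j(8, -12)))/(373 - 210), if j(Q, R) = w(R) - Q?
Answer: -372020/307581 ≈ -1.2095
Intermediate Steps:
w(K) = -5 + 2*K (w(K) = 2*K - 5 = -5 + 2*K)
j(Q, R) = -5 - Q + 2*R (j(Q, R) = (-5 + 2*R) - Q = -5 - Q + 2*R)
(-195 + (-164/(-102) + 139/j(8, -12)))/(373 - 210) = (-195 + (-164/(-102) + 139/(-5 - 1*8 + 2*(-12))))/(373 - 210) = (-195 + (-164*(-1/102) + 139/(-5 - 8 - 24)))/163 = (-195 + (82/51 + 139/(-37)))*(1/163) = (-195 + (82/51 + 139*(-1/37)))*(1/163) = (-195 + (82/51 - 139/37))*(1/163) = (-195 - 4055/1887)*(1/163) = -372020/1887*1/163 = -372020/307581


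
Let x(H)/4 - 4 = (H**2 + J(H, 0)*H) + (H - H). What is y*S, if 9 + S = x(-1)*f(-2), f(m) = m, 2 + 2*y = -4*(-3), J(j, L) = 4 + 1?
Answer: -45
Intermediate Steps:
J(j, L) = 5
y = 5 (y = -1 + (-4*(-3))/2 = -1 + (1/2)*12 = -1 + 6 = 5)
x(H) = 16 + 4*H**2 + 20*H (x(H) = 16 + 4*((H**2 + 5*H) + (H - H)) = 16 + 4*((H**2 + 5*H) + 0) = 16 + 4*(H**2 + 5*H) = 16 + (4*H**2 + 20*H) = 16 + 4*H**2 + 20*H)
S = -9 (S = -9 + (16 + 4*(-1)**2 + 20*(-1))*(-2) = -9 + (16 + 4*1 - 20)*(-2) = -9 + (16 + 4 - 20)*(-2) = -9 + 0*(-2) = -9 + 0 = -9)
y*S = 5*(-9) = -45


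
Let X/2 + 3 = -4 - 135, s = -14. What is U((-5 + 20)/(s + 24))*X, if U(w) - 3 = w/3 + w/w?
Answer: -1278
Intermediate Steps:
U(w) = 4 + w/3 (U(w) = 3 + (w/3 + w/w) = 3 + (w*(⅓) + 1) = 3 + (w/3 + 1) = 3 + (1 + w/3) = 4 + w/3)
X = -284 (X = -6 + 2*(-4 - 135) = -6 + 2*(-139) = -6 - 278 = -284)
U((-5 + 20)/(s + 24))*X = (4 + ((-5 + 20)/(-14 + 24))/3)*(-284) = (4 + (15/10)/3)*(-284) = (4 + (15*(⅒))/3)*(-284) = (4 + (⅓)*(3/2))*(-284) = (4 + ½)*(-284) = (9/2)*(-284) = -1278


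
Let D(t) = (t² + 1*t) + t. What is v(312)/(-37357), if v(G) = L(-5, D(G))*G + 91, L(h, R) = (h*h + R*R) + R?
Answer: -2994522029395/37357 ≈ -8.0160e+7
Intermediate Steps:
D(t) = t² + 2*t (D(t) = (t² + t) + t = (t + t²) + t = t² + 2*t)
L(h, R) = R + R² + h² (L(h, R) = (h² + R²) + R = (R² + h²) + R = R + R² + h²)
v(G) = 91 + G*(25 + G*(2 + G) + G²*(2 + G)²) (v(G) = (G*(2 + G) + (G*(2 + G))² + (-5)²)*G + 91 = (G*(2 + G) + G²*(2 + G)² + 25)*G + 91 = (25 + G*(2 + G) + G²*(2 + G)²)*G + 91 = G*(25 + G*(2 + G) + G²*(2 + G)²) + 91 = 91 + G*(25 + G*(2 + G) + G²*(2 + G)²))
v(312)/(-37357) = (91 + 312*(25 + 312*(2 + 312) + 312²*(2 + 312)²))/(-37357) = (91 + 312*(25 + 312*314 + 97344*314²))*(-1/37357) = (91 + 312*(25 + 97968 + 97344*98596))*(-1/37357) = (91 + 312*(25 + 97968 + 9597729024))*(-1/37357) = (91 + 312*9597827017)*(-1/37357) = (91 + 2994522029304)*(-1/37357) = 2994522029395*(-1/37357) = -2994522029395/37357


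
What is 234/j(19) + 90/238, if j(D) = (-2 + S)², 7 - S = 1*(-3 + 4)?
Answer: 14283/952 ≈ 15.003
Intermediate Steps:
S = 6 (S = 7 - (-3 + 4) = 7 - 1 = 6)
j(D) = 16 (j(D) = (-2 + 6)² = 4² = 16)
234/j(19) + 90/238 = 234/16 + 90/238 = 234*(1/16) + 90*(1/238) = 117/8 + 45/119 = 14283/952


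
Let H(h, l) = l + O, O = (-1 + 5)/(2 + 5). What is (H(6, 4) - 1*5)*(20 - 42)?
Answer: 66/7 ≈ 9.4286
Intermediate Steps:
O = 4/7 ≈ 0.57143
H(h, l) = 4/7 + l (H(h, l) = l + 4/7 = 4/7 + l)
(H(6, 4) - 1*5)*(20 - 42) = ((4/7 + 4) - 1*5)*(20 - 42) = (32/7 - 5)*(-22) = -3/7*(-22) = 66/7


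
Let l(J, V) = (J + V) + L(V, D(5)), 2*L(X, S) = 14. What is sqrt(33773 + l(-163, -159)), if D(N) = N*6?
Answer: sqrt(33458) ≈ 182.92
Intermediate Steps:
D(N) = 6*N
L(X, S) = 7 (L(X, S) = (1/2)*14 = 7)
l(J, V) = 7 + J + V (l(J, V) = (J + V) + 7 = 7 + J + V)
sqrt(33773 + l(-163, -159)) = sqrt(33773 + (7 - 163 - 159)) = sqrt(33773 - 315) = sqrt(33458)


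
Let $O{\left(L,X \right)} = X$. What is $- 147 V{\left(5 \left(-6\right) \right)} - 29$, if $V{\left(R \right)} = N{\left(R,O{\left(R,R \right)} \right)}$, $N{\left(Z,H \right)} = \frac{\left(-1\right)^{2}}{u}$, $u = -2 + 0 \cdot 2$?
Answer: $\frac{89}{2} \approx 44.5$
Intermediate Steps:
$u = -2$ ($u = -2 + 0 = -2$)
$N{\left(Z,H \right)} = - \frac{1}{2}$ ($N{\left(Z,H \right)} = \frac{\left(-1\right)^{2}}{-2} = 1 \left(- \frac{1}{2}\right) = - \frac{1}{2}$)
$V{\left(R \right)} = - \frac{1}{2}$
$- 147 V{\left(5 \left(-6\right) \right)} - 29 = \left(-147\right) \left(- \frac{1}{2}\right) - 29 = \frac{147}{2} - 29 = \frac{89}{2}$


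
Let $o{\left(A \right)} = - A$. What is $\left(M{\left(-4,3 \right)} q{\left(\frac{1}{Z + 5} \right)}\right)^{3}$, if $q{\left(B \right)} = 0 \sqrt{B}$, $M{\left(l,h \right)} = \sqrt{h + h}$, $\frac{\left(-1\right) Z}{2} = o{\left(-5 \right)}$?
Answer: $0$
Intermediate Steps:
$Z = -10$ ($Z = - 2 \left(\left(-1\right) \left(-5\right)\right) = \left(-2\right) 5 = -10$)
$M{\left(l,h \right)} = \sqrt{2} \sqrt{h}$ ($M{\left(l,h \right)} = \sqrt{2 h} = \sqrt{2} \sqrt{h}$)
$q{\left(B \right)} = 0$
$\left(M{\left(-4,3 \right)} q{\left(\frac{1}{Z + 5} \right)}\right)^{3} = \left(\sqrt{2} \sqrt{3} \cdot 0\right)^{3} = \left(\sqrt{6} \cdot 0\right)^{3} = 0^{3} = 0$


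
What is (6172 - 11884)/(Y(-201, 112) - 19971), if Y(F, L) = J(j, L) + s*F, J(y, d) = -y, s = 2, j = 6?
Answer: 1904/6793 ≈ 0.28029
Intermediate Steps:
Y(F, L) = -6 + 2*F (Y(F, L) = -1*6 + 2*F = -6 + 2*F)
(6172 - 11884)/(Y(-201, 112) - 19971) = (6172 - 11884)/((-6 + 2*(-201)) - 19971) = -5712/((-6 - 402) - 19971) = -5712/(-408 - 19971) = -5712/(-20379) = -5712*(-1/20379) = 1904/6793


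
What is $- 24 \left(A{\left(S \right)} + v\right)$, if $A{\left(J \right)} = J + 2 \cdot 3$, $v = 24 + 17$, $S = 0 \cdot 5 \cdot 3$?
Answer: $-1128$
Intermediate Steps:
$S = 0$ ($S = 0 \cdot 3 = 0$)
$v = 41$
$A{\left(J \right)} = 6 + J$ ($A{\left(J \right)} = J + 6 = 6 + J$)
$- 24 \left(A{\left(S \right)} + v\right) = - 24 \left(\left(6 + 0\right) + 41\right) = - 24 \left(6 + 41\right) = \left(-24\right) 47 = -1128$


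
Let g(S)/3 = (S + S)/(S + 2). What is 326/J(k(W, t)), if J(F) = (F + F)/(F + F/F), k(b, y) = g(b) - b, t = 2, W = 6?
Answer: 163/3 ≈ 54.333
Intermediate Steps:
g(S) = 6*S/(2 + S) (g(S) = 3*((S + S)/(S + 2)) = 3*((2*S)/(2 + S)) = 3*(2*S/(2 + S)) = 6*S/(2 + S))
k(b, y) = -b + 6*b/(2 + b) (k(b, y) = 6*b/(2 + b) - b = -b + 6*b/(2 + b))
J(F) = 2*F/(1 + F) (J(F) = (2*F)/(F + 1) = (2*F)/(1 + F) = 2*F/(1 + F))
326/J(k(W, t)) = 326/((2*(6*(4 - 1*6)/(2 + 6))/(1 + 6*(4 - 1*6)/(2 + 6)))) = 326/((2*(6*(4 - 6)/8)/(1 + 6*(4 - 6)/8))) = 326/((2*(6*(1/8)*(-2))/(1 + 6*(1/8)*(-2)))) = 326/((2*(-3/2)/(1 - 3/2))) = 326/((2*(-3/2)/(-1/2))) = 326/((2*(-3/2)*(-2))) = 326/6 = 326*(1/6) = 163/3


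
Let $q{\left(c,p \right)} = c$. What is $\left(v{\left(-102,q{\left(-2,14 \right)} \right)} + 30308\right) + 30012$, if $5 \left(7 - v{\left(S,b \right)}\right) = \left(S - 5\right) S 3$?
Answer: $\frac{268893}{5} \approx 53779.0$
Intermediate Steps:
$v{\left(S,b \right)} = 7 - \frac{3 S \left(-5 + S\right)}{5}$ ($v{\left(S,b \right)} = 7 - \frac{\left(S - 5\right) S 3}{5} = 7 - \frac{\left(-5 + S\right) 3 S}{5} = 7 - \frac{3 S \left(-5 + S\right)}{5}$)
$\left(v{\left(-102,q{\left(-2,14 \right)} \right)} + 30308\right) + 30012 = \left(\left(7 + 3 \left(-102\right) - \frac{3 \left(-102\right)^{2}}{5}\right) + 30308\right) + 30012 = \left(\left(7 - 306 - \frac{31212}{5}\right) + 30308\right) + 30012 = \left(- \frac{32707}{5} + 30308\right) + 30012 = \frac{118833}{5} + 30012 = \frac{268893}{5}$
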